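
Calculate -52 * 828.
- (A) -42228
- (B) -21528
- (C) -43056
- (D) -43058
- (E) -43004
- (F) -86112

-52 * 828 = -43056
C) -43056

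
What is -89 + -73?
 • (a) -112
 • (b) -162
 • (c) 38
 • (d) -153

-89 + -73 = -162
b) -162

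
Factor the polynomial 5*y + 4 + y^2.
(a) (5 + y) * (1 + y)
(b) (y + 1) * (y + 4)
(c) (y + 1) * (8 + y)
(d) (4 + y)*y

We need to factor 5*y + 4 + y^2.
The factored form is (y + 1) * (y + 4).
b) (y + 1) * (y + 4)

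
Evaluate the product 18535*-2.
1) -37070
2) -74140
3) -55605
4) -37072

18535 * -2 = -37070
1) -37070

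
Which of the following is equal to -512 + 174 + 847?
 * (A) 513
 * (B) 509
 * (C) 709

First: -512 + 174 = -338
Then: -338 + 847 = 509
B) 509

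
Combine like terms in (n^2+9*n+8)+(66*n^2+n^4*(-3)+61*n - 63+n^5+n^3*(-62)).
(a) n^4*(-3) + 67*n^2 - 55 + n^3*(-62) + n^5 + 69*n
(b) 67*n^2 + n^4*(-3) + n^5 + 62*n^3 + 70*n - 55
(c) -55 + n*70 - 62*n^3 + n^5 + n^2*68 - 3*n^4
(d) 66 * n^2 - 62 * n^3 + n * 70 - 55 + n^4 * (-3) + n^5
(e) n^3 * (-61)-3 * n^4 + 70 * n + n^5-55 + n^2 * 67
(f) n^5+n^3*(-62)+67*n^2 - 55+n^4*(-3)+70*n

Adding the polynomials and combining like terms:
(n^2 + 9*n + 8) + (66*n^2 + n^4*(-3) + 61*n - 63 + n^5 + n^3*(-62))
= n^5+n^3*(-62)+67*n^2 - 55+n^4*(-3)+70*n
f) n^5+n^3*(-62)+67*n^2 - 55+n^4*(-3)+70*n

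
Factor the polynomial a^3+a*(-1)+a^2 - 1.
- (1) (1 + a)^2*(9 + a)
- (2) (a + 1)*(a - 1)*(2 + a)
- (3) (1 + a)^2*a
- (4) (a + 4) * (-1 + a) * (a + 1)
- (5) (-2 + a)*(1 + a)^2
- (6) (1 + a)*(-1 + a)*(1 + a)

We need to factor a^3+a*(-1)+a^2 - 1.
The factored form is (1 + a)*(-1 + a)*(1 + a).
6) (1 + a)*(-1 + a)*(1 + a)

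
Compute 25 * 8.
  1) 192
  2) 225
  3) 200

25 * 8 = 200
3) 200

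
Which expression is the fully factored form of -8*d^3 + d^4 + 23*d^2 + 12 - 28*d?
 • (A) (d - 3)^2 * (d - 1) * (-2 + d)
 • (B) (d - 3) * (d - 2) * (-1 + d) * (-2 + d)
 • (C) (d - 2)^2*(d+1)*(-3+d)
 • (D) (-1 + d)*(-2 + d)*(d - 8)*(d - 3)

We need to factor -8*d^3 + d^4 + 23*d^2 + 12 - 28*d.
The factored form is (d - 3) * (d - 2) * (-1 + d) * (-2 + d).
B) (d - 3) * (d - 2) * (-1 + d) * (-2 + d)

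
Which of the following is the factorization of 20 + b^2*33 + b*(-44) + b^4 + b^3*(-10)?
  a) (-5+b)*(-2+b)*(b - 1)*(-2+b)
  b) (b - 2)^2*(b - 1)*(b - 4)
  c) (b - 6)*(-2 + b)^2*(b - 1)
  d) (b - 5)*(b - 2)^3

We need to factor 20 + b^2*33 + b*(-44) + b^4 + b^3*(-10).
The factored form is (-5+b)*(-2+b)*(b - 1)*(-2+b).
a) (-5+b)*(-2+b)*(b - 1)*(-2+b)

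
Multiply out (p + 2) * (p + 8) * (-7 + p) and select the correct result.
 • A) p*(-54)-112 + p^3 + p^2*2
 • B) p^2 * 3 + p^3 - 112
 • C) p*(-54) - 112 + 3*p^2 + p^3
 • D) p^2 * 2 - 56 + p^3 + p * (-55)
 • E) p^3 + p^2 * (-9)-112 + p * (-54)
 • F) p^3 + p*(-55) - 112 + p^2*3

Expanding (p + 2) * (p + 8) * (-7 + p):
= p*(-54) - 112 + 3*p^2 + p^3
C) p*(-54) - 112 + 3*p^2 + p^3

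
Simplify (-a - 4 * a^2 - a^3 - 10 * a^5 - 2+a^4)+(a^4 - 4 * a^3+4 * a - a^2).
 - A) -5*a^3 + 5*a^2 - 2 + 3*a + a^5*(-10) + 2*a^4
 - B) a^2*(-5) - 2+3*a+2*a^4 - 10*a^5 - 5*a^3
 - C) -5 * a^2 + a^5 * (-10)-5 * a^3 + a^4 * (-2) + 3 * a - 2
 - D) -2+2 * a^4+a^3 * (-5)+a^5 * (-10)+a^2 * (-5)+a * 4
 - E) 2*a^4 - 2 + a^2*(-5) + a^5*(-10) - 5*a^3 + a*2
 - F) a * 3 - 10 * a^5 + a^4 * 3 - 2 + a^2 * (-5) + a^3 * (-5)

Adding the polynomials and combining like terms:
(-a - 4*a^2 - a^3 - 10*a^5 - 2 + a^4) + (a^4 - 4*a^3 + 4*a - a^2)
= a^2*(-5) - 2+3*a+2*a^4 - 10*a^5 - 5*a^3
B) a^2*(-5) - 2+3*a+2*a^4 - 10*a^5 - 5*a^3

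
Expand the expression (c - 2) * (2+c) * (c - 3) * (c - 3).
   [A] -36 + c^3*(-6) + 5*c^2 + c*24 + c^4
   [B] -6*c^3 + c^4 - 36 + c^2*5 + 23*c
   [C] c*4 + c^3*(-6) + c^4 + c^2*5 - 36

Expanding (c - 2) * (2+c) * (c - 3) * (c - 3):
= -36 + c^3*(-6) + 5*c^2 + c*24 + c^4
A) -36 + c^3*(-6) + 5*c^2 + c*24 + c^4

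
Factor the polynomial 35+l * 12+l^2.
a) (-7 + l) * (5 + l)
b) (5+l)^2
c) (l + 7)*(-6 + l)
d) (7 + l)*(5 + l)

We need to factor 35+l * 12+l^2.
The factored form is (7 + l)*(5 + l).
d) (7 + l)*(5 + l)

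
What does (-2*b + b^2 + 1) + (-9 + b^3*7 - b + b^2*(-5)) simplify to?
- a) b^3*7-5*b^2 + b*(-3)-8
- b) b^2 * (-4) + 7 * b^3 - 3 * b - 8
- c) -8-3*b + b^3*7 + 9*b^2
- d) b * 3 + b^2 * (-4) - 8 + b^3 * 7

Adding the polynomials and combining like terms:
(-2*b + b^2 + 1) + (-9 + b^3*7 - b + b^2*(-5))
= b^2 * (-4) + 7 * b^3 - 3 * b - 8
b) b^2 * (-4) + 7 * b^3 - 3 * b - 8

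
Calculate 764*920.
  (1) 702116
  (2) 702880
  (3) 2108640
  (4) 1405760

764 * 920 = 702880
2) 702880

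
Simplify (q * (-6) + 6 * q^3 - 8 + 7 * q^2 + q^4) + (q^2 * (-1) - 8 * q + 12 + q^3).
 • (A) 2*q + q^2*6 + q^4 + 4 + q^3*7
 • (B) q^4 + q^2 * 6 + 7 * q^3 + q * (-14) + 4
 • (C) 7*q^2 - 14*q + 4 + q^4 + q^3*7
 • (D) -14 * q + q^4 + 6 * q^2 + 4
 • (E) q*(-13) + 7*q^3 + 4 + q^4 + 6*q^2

Adding the polynomials and combining like terms:
(q*(-6) + 6*q^3 - 8 + 7*q^2 + q^4) + (q^2*(-1) - 8*q + 12 + q^3)
= q^4 + q^2 * 6 + 7 * q^3 + q * (-14) + 4
B) q^4 + q^2 * 6 + 7 * q^3 + q * (-14) + 4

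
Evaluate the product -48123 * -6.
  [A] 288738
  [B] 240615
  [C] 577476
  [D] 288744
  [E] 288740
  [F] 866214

-48123 * -6 = 288738
A) 288738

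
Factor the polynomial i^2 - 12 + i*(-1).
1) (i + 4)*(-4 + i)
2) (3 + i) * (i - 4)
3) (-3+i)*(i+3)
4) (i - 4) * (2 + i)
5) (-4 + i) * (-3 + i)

We need to factor i^2 - 12 + i*(-1).
The factored form is (3 + i) * (i - 4).
2) (3 + i) * (i - 4)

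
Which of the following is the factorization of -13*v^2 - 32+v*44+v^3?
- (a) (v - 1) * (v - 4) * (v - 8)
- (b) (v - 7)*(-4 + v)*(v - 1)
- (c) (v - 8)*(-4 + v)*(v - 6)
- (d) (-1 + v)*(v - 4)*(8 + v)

We need to factor -13*v^2 - 32+v*44+v^3.
The factored form is (v - 1) * (v - 4) * (v - 8).
a) (v - 1) * (v - 4) * (v - 8)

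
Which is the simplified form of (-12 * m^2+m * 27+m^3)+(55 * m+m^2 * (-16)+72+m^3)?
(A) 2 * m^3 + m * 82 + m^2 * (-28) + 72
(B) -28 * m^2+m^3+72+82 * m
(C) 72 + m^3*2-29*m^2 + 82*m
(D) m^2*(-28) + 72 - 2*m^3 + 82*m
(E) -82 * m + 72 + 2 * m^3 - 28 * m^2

Adding the polynomials and combining like terms:
(-12*m^2 + m*27 + m^3) + (55*m + m^2*(-16) + 72 + m^3)
= 2 * m^3 + m * 82 + m^2 * (-28) + 72
A) 2 * m^3 + m * 82 + m^2 * (-28) + 72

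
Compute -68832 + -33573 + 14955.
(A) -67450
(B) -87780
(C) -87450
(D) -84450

First: -68832 + -33573 = -102405
Then: -102405 + 14955 = -87450
C) -87450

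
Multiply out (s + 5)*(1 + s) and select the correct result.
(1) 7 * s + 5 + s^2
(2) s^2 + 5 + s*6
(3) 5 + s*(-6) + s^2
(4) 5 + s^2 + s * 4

Expanding (s + 5)*(1 + s):
= s^2 + 5 + s*6
2) s^2 + 5 + s*6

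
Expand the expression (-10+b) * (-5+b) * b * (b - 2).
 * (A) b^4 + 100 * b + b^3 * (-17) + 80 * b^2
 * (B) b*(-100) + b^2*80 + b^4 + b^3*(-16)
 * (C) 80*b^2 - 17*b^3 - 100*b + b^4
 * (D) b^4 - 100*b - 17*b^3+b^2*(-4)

Expanding (-10+b) * (-5+b) * b * (b - 2):
= 80*b^2 - 17*b^3 - 100*b + b^4
C) 80*b^2 - 17*b^3 - 100*b + b^4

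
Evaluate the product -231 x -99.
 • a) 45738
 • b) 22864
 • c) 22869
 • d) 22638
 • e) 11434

-231 * -99 = 22869
c) 22869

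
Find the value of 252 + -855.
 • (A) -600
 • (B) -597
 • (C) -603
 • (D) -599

252 + -855 = -603
C) -603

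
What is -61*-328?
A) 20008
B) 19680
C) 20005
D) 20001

-61 * -328 = 20008
A) 20008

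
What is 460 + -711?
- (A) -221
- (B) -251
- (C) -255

460 + -711 = -251
B) -251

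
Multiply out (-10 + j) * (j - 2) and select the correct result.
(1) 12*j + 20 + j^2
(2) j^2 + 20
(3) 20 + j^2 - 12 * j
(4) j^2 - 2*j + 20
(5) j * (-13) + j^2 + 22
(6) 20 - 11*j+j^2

Expanding (-10 + j) * (j - 2):
= 20 + j^2 - 12 * j
3) 20 + j^2 - 12 * j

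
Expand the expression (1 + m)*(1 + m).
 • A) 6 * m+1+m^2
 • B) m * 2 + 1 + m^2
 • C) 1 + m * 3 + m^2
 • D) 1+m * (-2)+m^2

Expanding (1 + m)*(1 + m):
= m * 2 + 1 + m^2
B) m * 2 + 1 + m^2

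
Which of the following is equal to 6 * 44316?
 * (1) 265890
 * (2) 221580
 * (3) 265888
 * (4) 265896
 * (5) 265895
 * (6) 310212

6 * 44316 = 265896
4) 265896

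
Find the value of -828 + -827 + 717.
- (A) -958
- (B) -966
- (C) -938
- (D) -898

First: -828 + -827 = -1655
Then: -1655 + 717 = -938
C) -938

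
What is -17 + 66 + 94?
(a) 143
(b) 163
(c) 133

First: -17 + 66 = 49
Then: 49 + 94 = 143
a) 143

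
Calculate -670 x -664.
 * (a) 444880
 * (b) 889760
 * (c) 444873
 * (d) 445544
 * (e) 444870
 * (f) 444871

-670 * -664 = 444880
a) 444880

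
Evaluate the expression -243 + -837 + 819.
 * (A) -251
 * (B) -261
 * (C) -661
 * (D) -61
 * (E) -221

First: -243 + -837 = -1080
Then: -1080 + 819 = -261
B) -261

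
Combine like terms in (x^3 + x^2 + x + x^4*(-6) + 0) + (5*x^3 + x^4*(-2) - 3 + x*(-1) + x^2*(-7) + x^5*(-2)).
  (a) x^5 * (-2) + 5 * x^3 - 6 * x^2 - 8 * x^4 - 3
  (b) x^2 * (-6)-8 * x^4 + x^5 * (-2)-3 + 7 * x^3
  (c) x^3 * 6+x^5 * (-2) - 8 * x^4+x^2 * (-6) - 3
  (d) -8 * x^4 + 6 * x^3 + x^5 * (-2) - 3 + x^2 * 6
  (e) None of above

Adding the polynomials and combining like terms:
(x^3 + x^2 + x + x^4*(-6) + 0) + (5*x^3 + x^4*(-2) - 3 + x*(-1) + x^2*(-7) + x^5*(-2))
= x^3 * 6+x^5 * (-2) - 8 * x^4+x^2 * (-6) - 3
c) x^3 * 6+x^5 * (-2) - 8 * x^4+x^2 * (-6) - 3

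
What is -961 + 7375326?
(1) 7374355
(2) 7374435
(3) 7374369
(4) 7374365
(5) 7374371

-961 + 7375326 = 7374365
4) 7374365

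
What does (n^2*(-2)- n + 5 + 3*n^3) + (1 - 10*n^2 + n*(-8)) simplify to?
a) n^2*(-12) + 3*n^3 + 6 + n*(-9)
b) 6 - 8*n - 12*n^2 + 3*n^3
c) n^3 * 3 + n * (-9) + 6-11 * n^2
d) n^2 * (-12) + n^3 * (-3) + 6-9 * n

Adding the polynomials and combining like terms:
(n^2*(-2) - n + 5 + 3*n^3) + (1 - 10*n^2 + n*(-8))
= n^2*(-12) + 3*n^3 + 6 + n*(-9)
a) n^2*(-12) + 3*n^3 + 6 + n*(-9)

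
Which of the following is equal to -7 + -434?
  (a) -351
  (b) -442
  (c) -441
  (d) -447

-7 + -434 = -441
c) -441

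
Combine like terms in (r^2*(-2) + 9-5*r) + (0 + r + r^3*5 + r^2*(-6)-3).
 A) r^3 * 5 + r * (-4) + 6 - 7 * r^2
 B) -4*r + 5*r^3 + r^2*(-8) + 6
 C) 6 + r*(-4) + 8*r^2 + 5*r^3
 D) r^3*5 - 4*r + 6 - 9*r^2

Adding the polynomials and combining like terms:
(r^2*(-2) + 9 - 5*r) + (0 + r + r^3*5 + r^2*(-6) - 3)
= -4*r + 5*r^3 + r^2*(-8) + 6
B) -4*r + 5*r^3 + r^2*(-8) + 6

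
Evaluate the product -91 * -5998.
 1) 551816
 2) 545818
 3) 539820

-91 * -5998 = 545818
2) 545818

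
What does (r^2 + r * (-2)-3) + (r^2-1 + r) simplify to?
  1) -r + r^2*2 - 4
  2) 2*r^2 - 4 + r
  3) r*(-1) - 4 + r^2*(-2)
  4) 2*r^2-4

Adding the polynomials and combining like terms:
(r^2 + r*(-2) - 3) + (r^2 - 1 + r)
= -r + r^2*2 - 4
1) -r + r^2*2 - 4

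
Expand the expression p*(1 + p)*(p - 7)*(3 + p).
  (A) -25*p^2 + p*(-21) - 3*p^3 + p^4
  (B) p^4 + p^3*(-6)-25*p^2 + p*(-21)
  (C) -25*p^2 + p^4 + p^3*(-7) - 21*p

Expanding p*(1 + p)*(p - 7)*(3 + p):
= -25*p^2 + p*(-21) - 3*p^3 + p^4
A) -25*p^2 + p*(-21) - 3*p^3 + p^4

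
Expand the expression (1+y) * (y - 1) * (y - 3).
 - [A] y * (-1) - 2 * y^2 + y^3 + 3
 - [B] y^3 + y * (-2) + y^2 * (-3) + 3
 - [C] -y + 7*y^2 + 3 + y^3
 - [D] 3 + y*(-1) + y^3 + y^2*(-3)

Expanding (1+y) * (y - 1) * (y - 3):
= 3 + y*(-1) + y^3 + y^2*(-3)
D) 3 + y*(-1) + y^3 + y^2*(-3)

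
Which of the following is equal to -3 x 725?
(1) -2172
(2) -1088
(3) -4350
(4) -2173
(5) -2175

-3 * 725 = -2175
5) -2175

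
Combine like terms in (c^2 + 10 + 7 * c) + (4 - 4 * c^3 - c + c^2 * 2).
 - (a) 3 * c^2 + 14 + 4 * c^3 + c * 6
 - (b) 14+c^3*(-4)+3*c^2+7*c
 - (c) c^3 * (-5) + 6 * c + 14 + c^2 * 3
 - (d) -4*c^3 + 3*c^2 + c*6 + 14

Adding the polynomials and combining like terms:
(c^2 + 10 + 7*c) + (4 - 4*c^3 - c + c^2*2)
= -4*c^3 + 3*c^2 + c*6 + 14
d) -4*c^3 + 3*c^2 + c*6 + 14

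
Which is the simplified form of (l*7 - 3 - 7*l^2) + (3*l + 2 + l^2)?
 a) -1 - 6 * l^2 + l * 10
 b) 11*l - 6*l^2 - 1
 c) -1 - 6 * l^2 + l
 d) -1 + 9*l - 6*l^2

Adding the polynomials and combining like terms:
(l*7 - 3 - 7*l^2) + (3*l + 2 + l^2)
= -1 - 6 * l^2 + l * 10
a) -1 - 6 * l^2 + l * 10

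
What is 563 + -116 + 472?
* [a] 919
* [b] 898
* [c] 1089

First: 563 + -116 = 447
Then: 447 + 472 = 919
a) 919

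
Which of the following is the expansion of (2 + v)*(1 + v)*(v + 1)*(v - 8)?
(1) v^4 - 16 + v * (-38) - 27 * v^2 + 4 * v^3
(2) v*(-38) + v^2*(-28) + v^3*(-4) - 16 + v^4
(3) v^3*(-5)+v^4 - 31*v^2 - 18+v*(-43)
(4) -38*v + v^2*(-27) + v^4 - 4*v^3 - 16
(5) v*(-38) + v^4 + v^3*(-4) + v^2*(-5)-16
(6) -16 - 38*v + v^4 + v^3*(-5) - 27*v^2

Expanding (2 + v)*(1 + v)*(v + 1)*(v - 8):
= -38*v + v^2*(-27) + v^4 - 4*v^3 - 16
4) -38*v + v^2*(-27) + v^4 - 4*v^3 - 16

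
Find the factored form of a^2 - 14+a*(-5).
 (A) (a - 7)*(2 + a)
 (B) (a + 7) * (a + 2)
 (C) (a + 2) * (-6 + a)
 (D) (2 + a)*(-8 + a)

We need to factor a^2 - 14+a*(-5).
The factored form is (a - 7)*(2 + a).
A) (a - 7)*(2 + a)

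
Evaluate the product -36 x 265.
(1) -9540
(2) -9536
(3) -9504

-36 * 265 = -9540
1) -9540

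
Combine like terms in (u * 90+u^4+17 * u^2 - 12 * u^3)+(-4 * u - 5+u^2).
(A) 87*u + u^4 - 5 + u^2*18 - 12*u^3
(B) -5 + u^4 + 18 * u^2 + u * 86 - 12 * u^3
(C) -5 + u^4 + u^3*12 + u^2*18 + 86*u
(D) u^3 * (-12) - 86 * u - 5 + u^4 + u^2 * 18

Adding the polynomials and combining like terms:
(u*90 + u^4 + 17*u^2 - 12*u^3) + (-4*u - 5 + u^2)
= -5 + u^4 + 18 * u^2 + u * 86 - 12 * u^3
B) -5 + u^4 + 18 * u^2 + u * 86 - 12 * u^3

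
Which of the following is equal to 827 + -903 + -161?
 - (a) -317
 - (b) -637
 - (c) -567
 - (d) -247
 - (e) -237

First: 827 + -903 = -76
Then: -76 + -161 = -237
e) -237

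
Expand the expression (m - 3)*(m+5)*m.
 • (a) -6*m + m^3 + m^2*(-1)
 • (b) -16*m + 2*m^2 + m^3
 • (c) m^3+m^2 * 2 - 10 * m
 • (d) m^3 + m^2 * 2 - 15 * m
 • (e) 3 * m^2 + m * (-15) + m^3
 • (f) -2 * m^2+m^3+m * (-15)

Expanding (m - 3)*(m+5)*m:
= m^3 + m^2 * 2 - 15 * m
d) m^3 + m^2 * 2 - 15 * m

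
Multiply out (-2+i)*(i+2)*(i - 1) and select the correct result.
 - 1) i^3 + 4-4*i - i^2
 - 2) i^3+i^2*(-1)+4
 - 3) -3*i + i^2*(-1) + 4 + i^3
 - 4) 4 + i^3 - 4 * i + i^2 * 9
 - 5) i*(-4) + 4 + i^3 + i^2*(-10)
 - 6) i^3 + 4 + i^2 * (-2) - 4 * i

Expanding (-2+i)*(i+2)*(i - 1):
= i^3 + 4-4*i - i^2
1) i^3 + 4-4*i - i^2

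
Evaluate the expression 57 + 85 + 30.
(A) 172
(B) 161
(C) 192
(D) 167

First: 57 + 85 = 142
Then: 142 + 30 = 172
A) 172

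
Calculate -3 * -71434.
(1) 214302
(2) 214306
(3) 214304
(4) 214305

-3 * -71434 = 214302
1) 214302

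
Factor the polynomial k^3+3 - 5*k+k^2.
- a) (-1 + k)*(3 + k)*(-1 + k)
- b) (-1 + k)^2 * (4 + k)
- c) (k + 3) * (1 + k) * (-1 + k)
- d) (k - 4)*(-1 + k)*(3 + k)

We need to factor k^3+3 - 5*k+k^2.
The factored form is (-1 + k)*(3 + k)*(-1 + k).
a) (-1 + k)*(3 + k)*(-1 + k)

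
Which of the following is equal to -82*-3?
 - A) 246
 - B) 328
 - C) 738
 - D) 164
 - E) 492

-82 * -3 = 246
A) 246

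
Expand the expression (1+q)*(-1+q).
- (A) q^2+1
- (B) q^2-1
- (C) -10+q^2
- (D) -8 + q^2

Expanding (1+q)*(-1+q):
= q^2-1
B) q^2-1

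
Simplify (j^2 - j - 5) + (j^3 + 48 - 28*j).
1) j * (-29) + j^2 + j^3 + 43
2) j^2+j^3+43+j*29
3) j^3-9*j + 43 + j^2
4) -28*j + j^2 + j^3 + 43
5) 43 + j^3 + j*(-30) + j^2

Adding the polynomials and combining like terms:
(j^2 - j - 5) + (j^3 + 48 - 28*j)
= j * (-29) + j^2 + j^3 + 43
1) j * (-29) + j^2 + j^3 + 43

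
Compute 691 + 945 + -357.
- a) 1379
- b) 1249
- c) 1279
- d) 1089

First: 691 + 945 = 1636
Then: 1636 + -357 = 1279
c) 1279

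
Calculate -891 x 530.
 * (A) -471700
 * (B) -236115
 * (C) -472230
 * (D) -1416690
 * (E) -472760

-891 * 530 = -472230
C) -472230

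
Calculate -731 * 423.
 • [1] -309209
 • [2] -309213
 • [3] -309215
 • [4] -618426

-731 * 423 = -309213
2) -309213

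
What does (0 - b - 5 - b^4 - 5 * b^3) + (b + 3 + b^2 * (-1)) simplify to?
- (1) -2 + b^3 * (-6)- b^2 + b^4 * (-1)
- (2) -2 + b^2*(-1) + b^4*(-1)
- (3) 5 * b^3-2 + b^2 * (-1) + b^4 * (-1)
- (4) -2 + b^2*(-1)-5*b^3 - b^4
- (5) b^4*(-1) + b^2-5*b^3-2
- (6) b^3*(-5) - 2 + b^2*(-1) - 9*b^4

Adding the polynomials and combining like terms:
(0 - b - 5 - b^4 - 5*b^3) + (b + 3 + b^2*(-1))
= -2 + b^2*(-1)-5*b^3 - b^4
4) -2 + b^2*(-1)-5*b^3 - b^4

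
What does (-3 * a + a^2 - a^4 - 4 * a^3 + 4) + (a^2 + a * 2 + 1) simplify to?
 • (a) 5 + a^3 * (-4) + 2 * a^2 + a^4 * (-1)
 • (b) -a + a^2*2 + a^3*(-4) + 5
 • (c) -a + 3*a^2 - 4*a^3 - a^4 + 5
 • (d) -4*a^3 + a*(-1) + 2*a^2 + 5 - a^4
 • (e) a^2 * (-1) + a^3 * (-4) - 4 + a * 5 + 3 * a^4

Adding the polynomials and combining like terms:
(-3*a + a^2 - a^4 - 4*a^3 + 4) + (a^2 + a*2 + 1)
= -4*a^3 + a*(-1) + 2*a^2 + 5 - a^4
d) -4*a^3 + a*(-1) + 2*a^2 + 5 - a^4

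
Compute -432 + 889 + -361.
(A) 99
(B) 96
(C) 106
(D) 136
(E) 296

First: -432 + 889 = 457
Then: 457 + -361 = 96
B) 96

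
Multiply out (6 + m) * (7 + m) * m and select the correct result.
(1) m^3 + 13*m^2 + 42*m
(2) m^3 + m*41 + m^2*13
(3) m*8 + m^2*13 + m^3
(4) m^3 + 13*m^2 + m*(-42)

Expanding (6 + m) * (7 + m) * m:
= m^3 + 13*m^2 + 42*m
1) m^3 + 13*m^2 + 42*m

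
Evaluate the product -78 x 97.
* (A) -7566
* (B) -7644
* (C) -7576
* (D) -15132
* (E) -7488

-78 * 97 = -7566
A) -7566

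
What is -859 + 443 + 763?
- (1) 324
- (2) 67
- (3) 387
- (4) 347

First: -859 + 443 = -416
Then: -416 + 763 = 347
4) 347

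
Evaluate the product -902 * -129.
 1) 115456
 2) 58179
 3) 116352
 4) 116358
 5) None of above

-902 * -129 = 116358
4) 116358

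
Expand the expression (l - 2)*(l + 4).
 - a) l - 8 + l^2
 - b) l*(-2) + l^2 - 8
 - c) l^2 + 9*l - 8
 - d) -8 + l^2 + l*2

Expanding (l - 2)*(l + 4):
= -8 + l^2 + l*2
d) -8 + l^2 + l*2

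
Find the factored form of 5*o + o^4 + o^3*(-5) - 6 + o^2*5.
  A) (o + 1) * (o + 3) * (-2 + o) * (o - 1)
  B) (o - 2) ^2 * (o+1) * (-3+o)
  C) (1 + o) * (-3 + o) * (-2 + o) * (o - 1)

We need to factor 5*o + o^4 + o^3*(-5) - 6 + o^2*5.
The factored form is (1 + o) * (-3 + o) * (-2 + o) * (o - 1).
C) (1 + o) * (-3 + o) * (-2 + o) * (o - 1)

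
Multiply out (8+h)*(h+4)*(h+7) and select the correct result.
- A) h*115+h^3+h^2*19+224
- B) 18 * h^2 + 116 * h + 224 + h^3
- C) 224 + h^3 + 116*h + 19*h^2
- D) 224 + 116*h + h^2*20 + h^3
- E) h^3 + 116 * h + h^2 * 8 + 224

Expanding (8+h)*(h+4)*(h+7):
= 224 + h^3 + 116*h + 19*h^2
C) 224 + h^3 + 116*h + 19*h^2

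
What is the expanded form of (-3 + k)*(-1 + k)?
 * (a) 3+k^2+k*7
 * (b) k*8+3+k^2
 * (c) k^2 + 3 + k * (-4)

Expanding (-3 + k)*(-1 + k):
= k^2 + 3 + k * (-4)
c) k^2 + 3 + k * (-4)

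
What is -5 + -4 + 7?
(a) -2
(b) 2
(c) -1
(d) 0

First: -5 + -4 = -9
Then: -9 + 7 = -2
a) -2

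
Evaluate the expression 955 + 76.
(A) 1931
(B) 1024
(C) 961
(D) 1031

955 + 76 = 1031
D) 1031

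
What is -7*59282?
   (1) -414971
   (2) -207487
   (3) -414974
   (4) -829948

-7 * 59282 = -414974
3) -414974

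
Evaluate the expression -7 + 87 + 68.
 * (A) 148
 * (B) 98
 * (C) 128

First: -7 + 87 = 80
Then: 80 + 68 = 148
A) 148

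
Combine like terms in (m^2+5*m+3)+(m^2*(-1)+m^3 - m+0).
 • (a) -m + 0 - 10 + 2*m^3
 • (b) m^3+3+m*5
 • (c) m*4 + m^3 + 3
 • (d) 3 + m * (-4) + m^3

Adding the polynomials and combining like terms:
(m^2 + 5*m + 3) + (m^2*(-1) + m^3 - m + 0)
= m*4 + m^3 + 3
c) m*4 + m^3 + 3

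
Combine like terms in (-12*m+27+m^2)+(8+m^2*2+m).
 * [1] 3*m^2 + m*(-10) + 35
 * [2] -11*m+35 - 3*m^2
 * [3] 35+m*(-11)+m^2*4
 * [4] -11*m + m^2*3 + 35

Adding the polynomials and combining like terms:
(-12*m + 27 + m^2) + (8 + m^2*2 + m)
= -11*m + m^2*3 + 35
4) -11*m + m^2*3 + 35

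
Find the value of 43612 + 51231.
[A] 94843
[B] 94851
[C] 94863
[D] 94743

43612 + 51231 = 94843
A) 94843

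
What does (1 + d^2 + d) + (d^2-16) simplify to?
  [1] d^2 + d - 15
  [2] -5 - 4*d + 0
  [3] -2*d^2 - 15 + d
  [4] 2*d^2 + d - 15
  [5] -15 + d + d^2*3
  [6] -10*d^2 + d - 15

Adding the polynomials and combining like terms:
(1 + d^2 + d) + (d^2 - 16)
= 2*d^2 + d - 15
4) 2*d^2 + d - 15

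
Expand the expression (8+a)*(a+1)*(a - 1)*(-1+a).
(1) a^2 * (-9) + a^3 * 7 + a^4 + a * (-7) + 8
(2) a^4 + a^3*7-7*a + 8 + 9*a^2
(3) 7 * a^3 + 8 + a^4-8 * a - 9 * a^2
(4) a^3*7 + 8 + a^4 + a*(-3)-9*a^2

Expanding (8+a)*(a+1)*(a - 1)*(-1+a):
= a^2 * (-9) + a^3 * 7 + a^4 + a * (-7) + 8
1) a^2 * (-9) + a^3 * 7 + a^4 + a * (-7) + 8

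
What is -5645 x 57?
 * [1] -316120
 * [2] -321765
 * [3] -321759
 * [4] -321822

-5645 * 57 = -321765
2) -321765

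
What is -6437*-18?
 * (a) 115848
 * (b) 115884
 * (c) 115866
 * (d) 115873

-6437 * -18 = 115866
c) 115866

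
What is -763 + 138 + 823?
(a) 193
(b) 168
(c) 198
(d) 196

First: -763 + 138 = -625
Then: -625 + 823 = 198
c) 198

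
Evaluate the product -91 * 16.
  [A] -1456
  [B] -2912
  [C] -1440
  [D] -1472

-91 * 16 = -1456
A) -1456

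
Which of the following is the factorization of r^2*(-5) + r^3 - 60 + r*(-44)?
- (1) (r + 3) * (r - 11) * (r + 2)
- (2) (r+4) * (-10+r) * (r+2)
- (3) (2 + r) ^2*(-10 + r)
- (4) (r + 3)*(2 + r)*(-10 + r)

We need to factor r^2*(-5) + r^3 - 60 + r*(-44).
The factored form is (r + 3)*(2 + r)*(-10 + r).
4) (r + 3)*(2 + r)*(-10 + r)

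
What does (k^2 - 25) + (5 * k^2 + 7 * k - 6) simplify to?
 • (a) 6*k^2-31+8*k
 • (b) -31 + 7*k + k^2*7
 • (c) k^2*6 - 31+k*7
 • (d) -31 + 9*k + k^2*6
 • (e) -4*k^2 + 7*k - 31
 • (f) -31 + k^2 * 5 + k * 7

Adding the polynomials and combining like terms:
(k^2 - 25) + (5*k^2 + 7*k - 6)
= k^2*6 - 31+k*7
c) k^2*6 - 31+k*7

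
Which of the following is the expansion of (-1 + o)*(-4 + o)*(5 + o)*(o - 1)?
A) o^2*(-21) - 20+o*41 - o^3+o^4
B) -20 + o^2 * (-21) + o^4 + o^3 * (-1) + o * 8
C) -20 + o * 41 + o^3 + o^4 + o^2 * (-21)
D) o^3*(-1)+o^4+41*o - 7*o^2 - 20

Expanding (-1 + o)*(-4 + o)*(5 + o)*(o - 1):
= o^2*(-21) - 20+o*41 - o^3+o^4
A) o^2*(-21) - 20+o*41 - o^3+o^4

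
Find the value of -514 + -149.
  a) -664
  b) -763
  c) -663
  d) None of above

-514 + -149 = -663
c) -663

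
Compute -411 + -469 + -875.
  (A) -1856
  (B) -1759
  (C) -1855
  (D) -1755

First: -411 + -469 = -880
Then: -880 + -875 = -1755
D) -1755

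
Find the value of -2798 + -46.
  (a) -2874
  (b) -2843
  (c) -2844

-2798 + -46 = -2844
c) -2844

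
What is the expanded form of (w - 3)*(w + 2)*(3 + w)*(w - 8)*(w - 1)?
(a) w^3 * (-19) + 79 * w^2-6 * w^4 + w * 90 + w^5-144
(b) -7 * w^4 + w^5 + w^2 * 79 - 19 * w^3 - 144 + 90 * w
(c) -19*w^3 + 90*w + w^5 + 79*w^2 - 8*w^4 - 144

Expanding (w - 3)*(w + 2)*(3 + w)*(w - 8)*(w - 1):
= -7 * w^4 + w^5 + w^2 * 79 - 19 * w^3 - 144 + 90 * w
b) -7 * w^4 + w^5 + w^2 * 79 - 19 * w^3 - 144 + 90 * w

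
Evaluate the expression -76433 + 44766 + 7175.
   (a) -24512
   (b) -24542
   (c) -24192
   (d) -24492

First: -76433 + 44766 = -31667
Then: -31667 + 7175 = -24492
d) -24492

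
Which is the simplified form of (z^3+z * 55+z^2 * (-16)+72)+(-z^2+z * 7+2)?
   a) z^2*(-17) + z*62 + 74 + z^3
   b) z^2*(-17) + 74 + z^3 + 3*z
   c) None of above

Adding the polynomials and combining like terms:
(z^3 + z*55 + z^2*(-16) + 72) + (-z^2 + z*7 + 2)
= z^2*(-17) + z*62 + 74 + z^3
a) z^2*(-17) + z*62 + 74 + z^3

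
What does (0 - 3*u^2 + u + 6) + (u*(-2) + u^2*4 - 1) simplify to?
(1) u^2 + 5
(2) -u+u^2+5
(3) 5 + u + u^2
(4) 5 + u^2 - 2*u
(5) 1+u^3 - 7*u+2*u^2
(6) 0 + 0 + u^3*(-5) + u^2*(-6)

Adding the polynomials and combining like terms:
(0 - 3*u^2 + u + 6) + (u*(-2) + u^2*4 - 1)
= -u+u^2+5
2) -u+u^2+5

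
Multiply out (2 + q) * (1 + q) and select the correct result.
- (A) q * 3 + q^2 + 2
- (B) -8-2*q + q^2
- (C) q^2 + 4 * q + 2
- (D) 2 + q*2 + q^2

Expanding (2 + q) * (1 + q):
= q * 3 + q^2 + 2
A) q * 3 + q^2 + 2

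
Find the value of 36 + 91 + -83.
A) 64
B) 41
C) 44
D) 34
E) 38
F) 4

First: 36 + 91 = 127
Then: 127 + -83 = 44
C) 44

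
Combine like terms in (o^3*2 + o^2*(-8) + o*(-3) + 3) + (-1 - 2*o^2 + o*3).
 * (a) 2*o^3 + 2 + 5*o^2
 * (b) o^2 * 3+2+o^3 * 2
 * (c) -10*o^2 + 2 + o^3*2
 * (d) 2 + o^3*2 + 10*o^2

Adding the polynomials and combining like terms:
(o^3*2 + o^2*(-8) + o*(-3) + 3) + (-1 - 2*o^2 + o*3)
= -10*o^2 + 2 + o^3*2
c) -10*o^2 + 2 + o^3*2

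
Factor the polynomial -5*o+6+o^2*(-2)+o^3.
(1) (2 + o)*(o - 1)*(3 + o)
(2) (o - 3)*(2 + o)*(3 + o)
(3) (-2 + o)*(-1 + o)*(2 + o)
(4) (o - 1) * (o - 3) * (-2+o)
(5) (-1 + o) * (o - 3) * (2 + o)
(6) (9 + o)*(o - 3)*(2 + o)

We need to factor -5*o+6+o^2*(-2)+o^3.
The factored form is (-1 + o) * (o - 3) * (2 + o).
5) (-1 + o) * (o - 3) * (2 + o)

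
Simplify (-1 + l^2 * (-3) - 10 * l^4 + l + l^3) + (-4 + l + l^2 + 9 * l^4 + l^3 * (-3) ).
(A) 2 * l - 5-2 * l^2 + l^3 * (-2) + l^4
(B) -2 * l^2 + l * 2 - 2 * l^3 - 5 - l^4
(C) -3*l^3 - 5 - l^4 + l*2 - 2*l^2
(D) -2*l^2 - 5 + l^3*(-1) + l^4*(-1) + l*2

Adding the polynomials and combining like terms:
(-1 + l^2*(-3) - 10*l^4 + l + l^3) + (-4 + l + l^2 + 9*l^4 + l^3*(-3))
= -2 * l^2 + l * 2 - 2 * l^3 - 5 - l^4
B) -2 * l^2 + l * 2 - 2 * l^3 - 5 - l^4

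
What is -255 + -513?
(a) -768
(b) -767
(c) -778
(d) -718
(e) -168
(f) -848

-255 + -513 = -768
a) -768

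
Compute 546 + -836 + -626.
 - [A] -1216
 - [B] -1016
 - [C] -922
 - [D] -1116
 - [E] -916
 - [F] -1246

First: 546 + -836 = -290
Then: -290 + -626 = -916
E) -916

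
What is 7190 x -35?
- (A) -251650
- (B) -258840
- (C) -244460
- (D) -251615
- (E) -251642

7190 * -35 = -251650
A) -251650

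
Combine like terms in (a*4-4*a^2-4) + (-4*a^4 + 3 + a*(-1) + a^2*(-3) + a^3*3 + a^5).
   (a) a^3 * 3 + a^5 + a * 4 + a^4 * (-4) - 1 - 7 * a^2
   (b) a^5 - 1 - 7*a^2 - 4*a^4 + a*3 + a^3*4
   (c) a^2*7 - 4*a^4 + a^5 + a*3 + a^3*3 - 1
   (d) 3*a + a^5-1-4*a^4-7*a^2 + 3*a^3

Adding the polynomials and combining like terms:
(a*4 - 4*a^2 - 4) + (-4*a^4 + 3 + a*(-1) + a^2*(-3) + a^3*3 + a^5)
= 3*a + a^5-1-4*a^4-7*a^2 + 3*a^3
d) 3*a + a^5-1-4*a^4-7*a^2 + 3*a^3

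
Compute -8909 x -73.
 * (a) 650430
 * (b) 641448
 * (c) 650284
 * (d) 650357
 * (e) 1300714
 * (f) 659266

-8909 * -73 = 650357
d) 650357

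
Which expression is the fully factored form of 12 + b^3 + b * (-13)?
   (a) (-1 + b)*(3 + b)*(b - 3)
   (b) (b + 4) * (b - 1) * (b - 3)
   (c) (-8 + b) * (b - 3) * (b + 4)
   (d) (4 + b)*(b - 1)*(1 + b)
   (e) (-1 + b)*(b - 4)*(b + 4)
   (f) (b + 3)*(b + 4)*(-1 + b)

We need to factor 12 + b^3 + b * (-13).
The factored form is (b + 4) * (b - 1) * (b - 3).
b) (b + 4) * (b - 1) * (b - 3)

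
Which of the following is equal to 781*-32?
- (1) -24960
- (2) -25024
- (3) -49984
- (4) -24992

781 * -32 = -24992
4) -24992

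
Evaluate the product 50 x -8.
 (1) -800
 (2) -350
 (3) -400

50 * -8 = -400
3) -400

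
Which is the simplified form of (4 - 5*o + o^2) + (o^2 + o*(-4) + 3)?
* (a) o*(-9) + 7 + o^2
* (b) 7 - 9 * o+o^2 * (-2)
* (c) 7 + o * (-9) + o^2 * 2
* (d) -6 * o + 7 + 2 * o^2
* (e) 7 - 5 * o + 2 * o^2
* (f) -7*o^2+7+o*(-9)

Adding the polynomials and combining like terms:
(4 - 5*o + o^2) + (o^2 + o*(-4) + 3)
= 7 + o * (-9) + o^2 * 2
c) 7 + o * (-9) + o^2 * 2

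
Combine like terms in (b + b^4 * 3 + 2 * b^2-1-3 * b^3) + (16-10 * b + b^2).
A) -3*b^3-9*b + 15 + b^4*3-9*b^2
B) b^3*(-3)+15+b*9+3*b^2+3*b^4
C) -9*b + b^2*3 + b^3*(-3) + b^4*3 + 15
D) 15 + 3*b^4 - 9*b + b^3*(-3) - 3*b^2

Adding the polynomials and combining like terms:
(b + b^4*3 + 2*b^2 - 1 - 3*b^3) + (16 - 10*b + b^2)
= -9*b + b^2*3 + b^3*(-3) + b^4*3 + 15
C) -9*b + b^2*3 + b^3*(-3) + b^4*3 + 15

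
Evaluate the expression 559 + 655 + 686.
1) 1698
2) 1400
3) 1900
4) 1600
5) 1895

First: 559 + 655 = 1214
Then: 1214 + 686 = 1900
3) 1900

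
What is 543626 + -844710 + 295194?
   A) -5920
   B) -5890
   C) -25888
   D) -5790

First: 543626 + -844710 = -301084
Then: -301084 + 295194 = -5890
B) -5890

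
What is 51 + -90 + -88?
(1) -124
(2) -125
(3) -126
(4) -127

First: 51 + -90 = -39
Then: -39 + -88 = -127
4) -127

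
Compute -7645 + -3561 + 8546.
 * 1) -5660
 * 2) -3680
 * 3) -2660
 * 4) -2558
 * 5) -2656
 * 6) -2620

First: -7645 + -3561 = -11206
Then: -11206 + 8546 = -2660
3) -2660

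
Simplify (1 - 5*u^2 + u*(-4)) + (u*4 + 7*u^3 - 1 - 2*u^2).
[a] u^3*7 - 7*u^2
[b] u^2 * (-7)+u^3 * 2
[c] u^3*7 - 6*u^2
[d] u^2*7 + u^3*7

Adding the polynomials and combining like terms:
(1 - 5*u^2 + u*(-4)) + (u*4 + 7*u^3 - 1 - 2*u^2)
= u^3*7 - 7*u^2
a) u^3*7 - 7*u^2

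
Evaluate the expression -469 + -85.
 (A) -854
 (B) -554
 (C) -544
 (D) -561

-469 + -85 = -554
B) -554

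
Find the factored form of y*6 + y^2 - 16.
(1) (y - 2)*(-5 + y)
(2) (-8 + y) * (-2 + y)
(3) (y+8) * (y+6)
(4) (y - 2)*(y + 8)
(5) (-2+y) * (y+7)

We need to factor y*6 + y^2 - 16.
The factored form is (y - 2)*(y + 8).
4) (y - 2)*(y + 8)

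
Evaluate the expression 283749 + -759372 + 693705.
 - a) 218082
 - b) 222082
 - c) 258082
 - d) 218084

First: 283749 + -759372 = -475623
Then: -475623 + 693705 = 218082
a) 218082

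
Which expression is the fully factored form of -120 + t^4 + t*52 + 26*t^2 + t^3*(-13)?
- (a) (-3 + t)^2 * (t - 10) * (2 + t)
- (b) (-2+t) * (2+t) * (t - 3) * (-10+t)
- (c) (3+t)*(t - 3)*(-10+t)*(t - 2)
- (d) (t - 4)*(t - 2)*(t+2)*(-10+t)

We need to factor -120 + t^4 + t*52 + 26*t^2 + t^3*(-13).
The factored form is (-2+t) * (2+t) * (t - 3) * (-10+t).
b) (-2+t) * (2+t) * (t - 3) * (-10+t)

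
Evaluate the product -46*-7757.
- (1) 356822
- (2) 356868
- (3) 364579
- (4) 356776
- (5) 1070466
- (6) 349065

-46 * -7757 = 356822
1) 356822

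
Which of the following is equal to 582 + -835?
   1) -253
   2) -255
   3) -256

582 + -835 = -253
1) -253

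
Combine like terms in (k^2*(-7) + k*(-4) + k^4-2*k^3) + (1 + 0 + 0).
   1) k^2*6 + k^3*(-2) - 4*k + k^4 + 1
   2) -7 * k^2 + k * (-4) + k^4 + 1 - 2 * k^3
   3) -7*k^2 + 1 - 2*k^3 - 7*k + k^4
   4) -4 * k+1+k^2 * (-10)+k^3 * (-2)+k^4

Adding the polynomials and combining like terms:
(k^2*(-7) + k*(-4) + k^4 - 2*k^3) + (1 + 0 + 0)
= -7 * k^2 + k * (-4) + k^4 + 1 - 2 * k^3
2) -7 * k^2 + k * (-4) + k^4 + 1 - 2 * k^3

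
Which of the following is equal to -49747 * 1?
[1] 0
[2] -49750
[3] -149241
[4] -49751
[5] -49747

-49747 * 1 = -49747
5) -49747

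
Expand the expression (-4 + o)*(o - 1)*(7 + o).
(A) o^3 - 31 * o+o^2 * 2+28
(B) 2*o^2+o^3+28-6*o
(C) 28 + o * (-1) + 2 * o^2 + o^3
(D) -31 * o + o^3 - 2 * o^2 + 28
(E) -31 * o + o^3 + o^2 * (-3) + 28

Expanding (-4 + o)*(o - 1)*(7 + o):
= o^3 - 31 * o+o^2 * 2+28
A) o^3 - 31 * o+o^2 * 2+28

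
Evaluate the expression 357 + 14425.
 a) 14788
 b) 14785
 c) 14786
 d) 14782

357 + 14425 = 14782
d) 14782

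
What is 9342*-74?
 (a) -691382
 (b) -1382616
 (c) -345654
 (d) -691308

9342 * -74 = -691308
d) -691308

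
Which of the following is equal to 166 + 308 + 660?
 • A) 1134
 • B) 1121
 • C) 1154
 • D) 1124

First: 166 + 308 = 474
Then: 474 + 660 = 1134
A) 1134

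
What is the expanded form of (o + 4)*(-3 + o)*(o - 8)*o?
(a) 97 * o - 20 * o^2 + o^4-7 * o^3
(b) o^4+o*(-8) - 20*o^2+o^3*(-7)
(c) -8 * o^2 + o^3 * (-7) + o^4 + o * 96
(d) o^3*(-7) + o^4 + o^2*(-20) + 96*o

Expanding (o + 4)*(-3 + o)*(o - 8)*o:
= o^3*(-7) + o^4 + o^2*(-20) + 96*o
d) o^3*(-7) + o^4 + o^2*(-20) + 96*o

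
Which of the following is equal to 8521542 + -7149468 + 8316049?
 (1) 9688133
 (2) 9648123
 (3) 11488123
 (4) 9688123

First: 8521542 + -7149468 = 1372074
Then: 1372074 + 8316049 = 9688123
4) 9688123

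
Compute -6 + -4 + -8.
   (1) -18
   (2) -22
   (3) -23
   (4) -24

First: -6 + -4 = -10
Then: -10 + -8 = -18
1) -18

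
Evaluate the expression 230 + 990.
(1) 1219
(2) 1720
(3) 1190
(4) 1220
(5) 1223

230 + 990 = 1220
4) 1220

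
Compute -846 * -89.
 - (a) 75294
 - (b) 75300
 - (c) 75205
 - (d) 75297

-846 * -89 = 75294
a) 75294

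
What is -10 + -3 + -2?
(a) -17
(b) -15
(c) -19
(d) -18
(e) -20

First: -10 + -3 = -13
Then: -13 + -2 = -15
b) -15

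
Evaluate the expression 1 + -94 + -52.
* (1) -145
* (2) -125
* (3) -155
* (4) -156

First: 1 + -94 = -93
Then: -93 + -52 = -145
1) -145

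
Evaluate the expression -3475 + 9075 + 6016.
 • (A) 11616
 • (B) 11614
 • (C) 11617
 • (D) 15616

First: -3475 + 9075 = 5600
Then: 5600 + 6016 = 11616
A) 11616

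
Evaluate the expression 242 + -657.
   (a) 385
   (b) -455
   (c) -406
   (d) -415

242 + -657 = -415
d) -415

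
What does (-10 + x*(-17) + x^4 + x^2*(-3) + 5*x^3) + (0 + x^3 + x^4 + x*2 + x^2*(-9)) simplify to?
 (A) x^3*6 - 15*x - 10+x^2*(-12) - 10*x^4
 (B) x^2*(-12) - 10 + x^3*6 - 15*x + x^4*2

Adding the polynomials and combining like terms:
(-10 + x*(-17) + x^4 + x^2*(-3) + 5*x^3) + (0 + x^3 + x^4 + x*2 + x^2*(-9))
= x^2*(-12) - 10 + x^3*6 - 15*x + x^4*2
B) x^2*(-12) - 10 + x^3*6 - 15*x + x^4*2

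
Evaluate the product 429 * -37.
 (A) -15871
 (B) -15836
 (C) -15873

429 * -37 = -15873
C) -15873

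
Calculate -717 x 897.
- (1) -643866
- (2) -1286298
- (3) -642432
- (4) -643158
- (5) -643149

-717 * 897 = -643149
5) -643149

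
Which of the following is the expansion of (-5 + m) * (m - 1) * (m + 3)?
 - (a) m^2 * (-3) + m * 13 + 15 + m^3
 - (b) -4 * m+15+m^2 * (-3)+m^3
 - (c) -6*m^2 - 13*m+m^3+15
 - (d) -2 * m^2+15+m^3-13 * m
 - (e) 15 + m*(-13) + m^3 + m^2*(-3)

Expanding (-5 + m) * (m - 1) * (m + 3):
= 15 + m*(-13) + m^3 + m^2*(-3)
e) 15 + m*(-13) + m^3 + m^2*(-3)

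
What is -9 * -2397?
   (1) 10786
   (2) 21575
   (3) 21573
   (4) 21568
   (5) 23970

-9 * -2397 = 21573
3) 21573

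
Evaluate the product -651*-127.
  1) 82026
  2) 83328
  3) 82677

-651 * -127 = 82677
3) 82677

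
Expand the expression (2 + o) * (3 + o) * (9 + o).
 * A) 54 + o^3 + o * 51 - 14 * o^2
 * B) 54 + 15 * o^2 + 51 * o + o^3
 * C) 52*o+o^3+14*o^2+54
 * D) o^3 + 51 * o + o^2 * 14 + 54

Expanding (2 + o) * (3 + o) * (9 + o):
= o^3 + 51 * o + o^2 * 14 + 54
D) o^3 + 51 * o + o^2 * 14 + 54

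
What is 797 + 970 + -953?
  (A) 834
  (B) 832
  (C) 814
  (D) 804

First: 797 + 970 = 1767
Then: 1767 + -953 = 814
C) 814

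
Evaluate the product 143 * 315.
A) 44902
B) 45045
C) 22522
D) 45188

143 * 315 = 45045
B) 45045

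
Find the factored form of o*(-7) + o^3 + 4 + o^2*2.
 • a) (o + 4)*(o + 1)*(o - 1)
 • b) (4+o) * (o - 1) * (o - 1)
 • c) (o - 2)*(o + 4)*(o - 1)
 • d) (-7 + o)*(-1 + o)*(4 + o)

We need to factor o*(-7) + o^3 + 4 + o^2*2.
The factored form is (4+o) * (o - 1) * (o - 1).
b) (4+o) * (o - 1) * (o - 1)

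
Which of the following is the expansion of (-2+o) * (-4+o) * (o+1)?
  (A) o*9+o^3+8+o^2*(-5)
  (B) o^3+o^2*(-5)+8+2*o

Expanding (-2+o) * (-4+o) * (o+1):
= o^3+o^2*(-5)+8+2*o
B) o^3+o^2*(-5)+8+2*o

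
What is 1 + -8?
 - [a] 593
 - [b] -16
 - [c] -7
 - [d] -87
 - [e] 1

1 + -8 = -7
c) -7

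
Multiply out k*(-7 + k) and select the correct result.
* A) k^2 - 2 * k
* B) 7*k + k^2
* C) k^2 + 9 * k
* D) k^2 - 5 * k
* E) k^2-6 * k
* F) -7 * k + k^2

Expanding k*(-7 + k):
= -7 * k + k^2
F) -7 * k + k^2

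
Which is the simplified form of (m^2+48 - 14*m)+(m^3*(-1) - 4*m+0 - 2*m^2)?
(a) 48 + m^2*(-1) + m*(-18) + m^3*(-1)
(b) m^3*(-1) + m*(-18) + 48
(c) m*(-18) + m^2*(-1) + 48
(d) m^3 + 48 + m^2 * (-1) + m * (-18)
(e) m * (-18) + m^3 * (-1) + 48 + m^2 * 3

Adding the polynomials and combining like terms:
(m^2 + 48 - 14*m) + (m^3*(-1) - 4*m + 0 - 2*m^2)
= 48 + m^2*(-1) + m*(-18) + m^3*(-1)
a) 48 + m^2*(-1) + m*(-18) + m^3*(-1)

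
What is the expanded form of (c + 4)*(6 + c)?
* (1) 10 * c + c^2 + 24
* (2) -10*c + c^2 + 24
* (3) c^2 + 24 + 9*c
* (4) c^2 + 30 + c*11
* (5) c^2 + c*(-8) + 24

Expanding (c + 4)*(6 + c):
= 10 * c + c^2 + 24
1) 10 * c + c^2 + 24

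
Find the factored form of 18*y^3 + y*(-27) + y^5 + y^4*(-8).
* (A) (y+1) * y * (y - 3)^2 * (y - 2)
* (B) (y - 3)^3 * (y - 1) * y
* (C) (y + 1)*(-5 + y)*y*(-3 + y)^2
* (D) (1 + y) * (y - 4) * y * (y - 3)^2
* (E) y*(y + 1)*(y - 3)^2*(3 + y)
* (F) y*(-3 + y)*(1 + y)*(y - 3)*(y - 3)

We need to factor 18*y^3 + y*(-27) + y^5 + y^4*(-8).
The factored form is y*(-3 + y)*(1 + y)*(y - 3)*(y - 3).
F) y*(-3 + y)*(1 + y)*(y - 3)*(y - 3)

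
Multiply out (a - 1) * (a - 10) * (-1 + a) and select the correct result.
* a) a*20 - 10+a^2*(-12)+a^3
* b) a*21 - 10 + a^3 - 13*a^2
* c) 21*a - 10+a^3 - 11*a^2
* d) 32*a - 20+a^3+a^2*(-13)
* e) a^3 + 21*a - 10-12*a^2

Expanding (a - 1) * (a - 10) * (-1 + a):
= a^3 + 21*a - 10-12*a^2
e) a^3 + 21*a - 10-12*a^2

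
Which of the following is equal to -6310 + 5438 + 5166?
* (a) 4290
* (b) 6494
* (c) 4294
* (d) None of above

First: -6310 + 5438 = -872
Then: -872 + 5166 = 4294
c) 4294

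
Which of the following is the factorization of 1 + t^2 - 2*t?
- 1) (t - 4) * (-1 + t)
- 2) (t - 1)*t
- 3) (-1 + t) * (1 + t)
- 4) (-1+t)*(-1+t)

We need to factor 1 + t^2 - 2*t.
The factored form is (-1+t)*(-1+t).
4) (-1+t)*(-1+t)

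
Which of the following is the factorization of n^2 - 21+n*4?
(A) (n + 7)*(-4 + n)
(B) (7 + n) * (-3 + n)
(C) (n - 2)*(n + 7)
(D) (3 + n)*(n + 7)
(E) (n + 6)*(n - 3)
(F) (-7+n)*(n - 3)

We need to factor n^2 - 21+n*4.
The factored form is (7 + n) * (-3 + n).
B) (7 + n) * (-3 + n)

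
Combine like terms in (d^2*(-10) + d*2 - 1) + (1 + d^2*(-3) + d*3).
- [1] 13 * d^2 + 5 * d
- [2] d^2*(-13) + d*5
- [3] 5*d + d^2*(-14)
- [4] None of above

Adding the polynomials and combining like terms:
(d^2*(-10) + d*2 - 1) + (1 + d^2*(-3) + d*3)
= d^2*(-13) + d*5
2) d^2*(-13) + d*5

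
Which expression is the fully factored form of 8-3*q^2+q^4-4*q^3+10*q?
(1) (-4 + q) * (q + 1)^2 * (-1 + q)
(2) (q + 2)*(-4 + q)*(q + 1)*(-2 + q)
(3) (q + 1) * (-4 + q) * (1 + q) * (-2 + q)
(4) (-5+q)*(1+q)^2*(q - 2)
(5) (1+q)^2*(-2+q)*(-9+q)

We need to factor 8-3*q^2+q^4-4*q^3+10*q.
The factored form is (q + 1) * (-4 + q) * (1 + q) * (-2 + q).
3) (q + 1) * (-4 + q) * (1 + q) * (-2 + q)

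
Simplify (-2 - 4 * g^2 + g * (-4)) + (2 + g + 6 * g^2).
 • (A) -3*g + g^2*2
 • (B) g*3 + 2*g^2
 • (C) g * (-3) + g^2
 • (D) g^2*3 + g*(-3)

Adding the polynomials and combining like terms:
(-2 - 4*g^2 + g*(-4)) + (2 + g + 6*g^2)
= -3*g + g^2*2
A) -3*g + g^2*2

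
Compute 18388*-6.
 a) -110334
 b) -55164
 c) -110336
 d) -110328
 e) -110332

18388 * -6 = -110328
d) -110328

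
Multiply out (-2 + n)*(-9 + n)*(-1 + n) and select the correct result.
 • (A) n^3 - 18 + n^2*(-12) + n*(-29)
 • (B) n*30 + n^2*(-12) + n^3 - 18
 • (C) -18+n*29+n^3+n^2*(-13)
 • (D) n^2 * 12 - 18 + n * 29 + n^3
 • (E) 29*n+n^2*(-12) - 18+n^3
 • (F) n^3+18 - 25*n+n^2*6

Expanding (-2 + n)*(-9 + n)*(-1 + n):
= 29*n+n^2*(-12) - 18+n^3
E) 29*n+n^2*(-12) - 18+n^3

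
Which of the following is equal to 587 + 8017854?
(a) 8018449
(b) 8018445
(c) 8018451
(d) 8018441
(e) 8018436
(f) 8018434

587 + 8017854 = 8018441
d) 8018441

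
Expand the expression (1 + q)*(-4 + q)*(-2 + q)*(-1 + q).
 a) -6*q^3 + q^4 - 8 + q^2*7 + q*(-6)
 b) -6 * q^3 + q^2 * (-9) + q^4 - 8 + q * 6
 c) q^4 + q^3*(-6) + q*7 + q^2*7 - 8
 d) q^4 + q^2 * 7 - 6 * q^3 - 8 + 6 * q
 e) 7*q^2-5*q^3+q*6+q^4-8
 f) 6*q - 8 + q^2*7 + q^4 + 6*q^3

Expanding (1 + q)*(-4 + q)*(-2 + q)*(-1 + q):
= q^4 + q^2 * 7 - 6 * q^3 - 8 + 6 * q
d) q^4 + q^2 * 7 - 6 * q^3 - 8 + 6 * q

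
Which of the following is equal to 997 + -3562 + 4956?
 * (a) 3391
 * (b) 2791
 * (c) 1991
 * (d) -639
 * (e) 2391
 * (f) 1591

First: 997 + -3562 = -2565
Then: -2565 + 4956 = 2391
e) 2391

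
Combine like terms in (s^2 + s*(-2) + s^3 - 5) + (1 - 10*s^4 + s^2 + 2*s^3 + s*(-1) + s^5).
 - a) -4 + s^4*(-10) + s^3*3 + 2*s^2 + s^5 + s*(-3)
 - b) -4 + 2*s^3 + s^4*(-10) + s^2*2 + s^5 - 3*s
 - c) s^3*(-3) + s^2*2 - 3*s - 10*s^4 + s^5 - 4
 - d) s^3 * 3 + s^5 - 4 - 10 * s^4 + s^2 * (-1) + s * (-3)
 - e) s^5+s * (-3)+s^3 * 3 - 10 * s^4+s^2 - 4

Adding the polynomials and combining like terms:
(s^2 + s*(-2) + s^3 - 5) + (1 - 10*s^4 + s^2 + 2*s^3 + s*(-1) + s^5)
= -4 + s^4*(-10) + s^3*3 + 2*s^2 + s^5 + s*(-3)
a) -4 + s^4*(-10) + s^3*3 + 2*s^2 + s^5 + s*(-3)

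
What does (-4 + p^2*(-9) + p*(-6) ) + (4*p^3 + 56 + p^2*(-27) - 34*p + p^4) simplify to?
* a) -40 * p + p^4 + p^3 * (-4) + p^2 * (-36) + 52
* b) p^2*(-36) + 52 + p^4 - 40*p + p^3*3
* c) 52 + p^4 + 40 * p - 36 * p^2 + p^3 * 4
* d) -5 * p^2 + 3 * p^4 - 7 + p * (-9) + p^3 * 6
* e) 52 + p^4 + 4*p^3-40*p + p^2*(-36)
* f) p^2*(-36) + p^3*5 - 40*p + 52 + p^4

Adding the polynomials and combining like terms:
(-4 + p^2*(-9) + p*(-6)) + (4*p^3 + 56 + p^2*(-27) - 34*p + p^4)
= 52 + p^4 + 4*p^3-40*p + p^2*(-36)
e) 52 + p^4 + 4*p^3-40*p + p^2*(-36)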